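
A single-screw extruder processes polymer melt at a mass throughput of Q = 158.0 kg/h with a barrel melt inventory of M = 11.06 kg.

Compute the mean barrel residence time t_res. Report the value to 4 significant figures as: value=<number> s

value=252.0 s

Q_s = Q / 3600 = 158.0 / 3600 = 0.0438889 kg/s
Mean residence time: t_res = M/Q_s = 11.06 kg / 0.0438889 kg/s = 252 s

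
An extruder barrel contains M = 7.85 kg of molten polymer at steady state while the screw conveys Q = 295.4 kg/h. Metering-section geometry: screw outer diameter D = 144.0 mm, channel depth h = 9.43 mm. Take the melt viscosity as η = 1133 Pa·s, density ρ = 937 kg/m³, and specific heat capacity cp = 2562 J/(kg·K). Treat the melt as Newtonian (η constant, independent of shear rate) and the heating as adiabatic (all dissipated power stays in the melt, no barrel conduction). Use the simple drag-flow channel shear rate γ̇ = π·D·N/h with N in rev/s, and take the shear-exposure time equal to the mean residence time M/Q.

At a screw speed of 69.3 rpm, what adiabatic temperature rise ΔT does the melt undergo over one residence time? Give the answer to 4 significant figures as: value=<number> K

Throughput in SI: Q_s = 295.4 kg/h ÷ 3600 s/h = 0.0820556 kg/s
t_res = M / Q_s = 7.85 ÷ 0.0820556 = 95.6669 s
D = 144.0 mm = 0.144 m;  h = 9.43 mm = 0.00943 m;  N = 69.3 rpm / 60 = 1.155 rev/s
Shear rate: γ̇ = πDN/h = π·0.144·1.155/0.00943 = 55.4093 s⁻¹
ΔT = η·γ̇²·t_res/(ρ·cp) = [1133 × 55.4093² × 95.6669] / [937 × 2562] = 138.624 K

value=138.6 K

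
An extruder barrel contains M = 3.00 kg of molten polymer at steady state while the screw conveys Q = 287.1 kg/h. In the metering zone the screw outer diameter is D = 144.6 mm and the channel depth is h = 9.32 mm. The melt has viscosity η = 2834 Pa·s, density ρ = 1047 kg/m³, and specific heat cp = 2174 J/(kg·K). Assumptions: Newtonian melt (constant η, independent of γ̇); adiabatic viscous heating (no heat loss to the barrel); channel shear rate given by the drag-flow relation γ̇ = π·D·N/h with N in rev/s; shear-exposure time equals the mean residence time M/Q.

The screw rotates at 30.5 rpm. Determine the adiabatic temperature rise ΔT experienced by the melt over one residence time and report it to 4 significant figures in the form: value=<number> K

Convert throughput: Q = 287.1 kg/h = 287.1/3600 = 0.07975 kg/s
t_res = M / Q_s = 3.00 ÷ 0.07975 = 37.6176 s
Geometry in metres: D = 144.6 mm → 0.1446 m, h = 9.32 mm → 0.00932 m; screw speed N = 30.5 rpm = 0.508333 rev/s
γ̇ = π·D·N / h = π · 0.1446 · 0.508333 / 0.00932 = 24.7771 s⁻¹
Adiabatic rise: ΔT = η γ̇² t_res / (ρ cp) = 2834·(24.7771)²·37.6176 / (1047·2174) = 28.7532 K

value=28.75 K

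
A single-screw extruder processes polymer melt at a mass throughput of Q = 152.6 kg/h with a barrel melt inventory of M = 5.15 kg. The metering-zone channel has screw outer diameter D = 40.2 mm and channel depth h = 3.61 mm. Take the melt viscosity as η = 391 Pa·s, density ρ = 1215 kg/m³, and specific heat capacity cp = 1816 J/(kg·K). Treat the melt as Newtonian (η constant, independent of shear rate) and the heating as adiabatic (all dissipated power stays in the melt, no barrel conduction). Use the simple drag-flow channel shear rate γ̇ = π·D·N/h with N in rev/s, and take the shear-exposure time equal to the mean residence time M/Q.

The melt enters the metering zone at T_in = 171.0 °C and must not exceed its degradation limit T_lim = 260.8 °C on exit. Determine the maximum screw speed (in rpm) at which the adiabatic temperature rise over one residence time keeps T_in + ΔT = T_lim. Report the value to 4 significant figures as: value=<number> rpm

value=110.8 rpm

Throughput in SI: Q_s = 152.6 kg/h ÷ 3600 s/h = 0.0423889 kg/s
t_res = M / Q_s = 5.15 ÷ 0.0423889 = 121.494 s
Geometry in SI: D = 40.2 mm → 0.0402 m, h = 3.61 mm → 0.00361 m
Allowable rise: ΔT_a = T_lim − T_in = 260.8 − 171.0 = 89.8 K
γ̇_max² = ΔT_a·ρ·cp / (η·t_res) = [89.8 × 1215 × 1816] / [391 × 121.494] = 4170.96 s⁻²
γ̇_max = sqrt(4170.96) = 64.583 s⁻¹
N_max = γ̇_max h / (πD) = 64.583·0.00361/(π·0.0402) = 1.84608 rev/s → ×60 = 110.765 rpm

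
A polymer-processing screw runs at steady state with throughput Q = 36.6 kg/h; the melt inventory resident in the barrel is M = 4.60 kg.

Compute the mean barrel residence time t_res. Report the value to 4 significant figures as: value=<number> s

value=452.5 s

Convert throughput: Q = 36.6 kg/h = 36.6/3600 = 0.0101667 kg/s
t_res = M / Q_s = 4.60 / 0.0101667 = 452.459 s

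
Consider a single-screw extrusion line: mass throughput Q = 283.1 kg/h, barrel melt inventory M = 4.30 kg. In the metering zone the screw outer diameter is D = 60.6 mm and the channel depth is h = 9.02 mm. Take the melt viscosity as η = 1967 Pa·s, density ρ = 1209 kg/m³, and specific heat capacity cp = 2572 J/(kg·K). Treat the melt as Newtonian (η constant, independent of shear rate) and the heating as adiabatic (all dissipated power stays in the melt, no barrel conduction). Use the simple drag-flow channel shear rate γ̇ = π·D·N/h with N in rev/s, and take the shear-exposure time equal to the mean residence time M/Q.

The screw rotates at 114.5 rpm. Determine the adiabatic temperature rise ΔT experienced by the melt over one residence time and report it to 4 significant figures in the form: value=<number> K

value=56.11 K

Q_s = Q / 3600 = 283.1 / 3600 = 0.0786389 kg/s
t_res = M / Q_s = 4.30 / 0.0786389 = 54.6803 s
Convert to SI: D = 0.0606 m, h = 0.00902 m, N = 114.5/60 = 1.90833 rev/s
γ̇ = π·D·N / h = π · 0.0606 · 1.90833 / 0.00902 = 40.2782 s⁻¹
Adiabatic rise: ΔT = η γ̇² t_res / (ρ cp) = 1967·(40.2782)²·54.6803 / (1209·2572) = 56.1149 K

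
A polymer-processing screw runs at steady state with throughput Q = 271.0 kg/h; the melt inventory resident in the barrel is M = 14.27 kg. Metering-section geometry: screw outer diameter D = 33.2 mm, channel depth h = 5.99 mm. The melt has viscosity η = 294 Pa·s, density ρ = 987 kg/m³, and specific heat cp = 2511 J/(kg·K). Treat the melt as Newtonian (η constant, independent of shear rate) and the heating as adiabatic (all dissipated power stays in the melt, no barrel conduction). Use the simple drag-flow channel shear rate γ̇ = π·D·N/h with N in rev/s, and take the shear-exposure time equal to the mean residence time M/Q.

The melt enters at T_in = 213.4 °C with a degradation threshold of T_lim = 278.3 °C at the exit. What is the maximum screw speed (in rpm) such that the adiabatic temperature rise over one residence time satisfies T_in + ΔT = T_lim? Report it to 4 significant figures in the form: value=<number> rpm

Convert throughput: Q = 271.0 kg/h = 271.0/3600 = 0.0752778 kg/s
t_res = M / Q_s = 14.27 ÷ 0.0752778 = 189.565 s
Convert to metres: D = 0.0332 m, h = 0.00599 m
ΔT_a = T_lim − T_in = 278.3 °C − 213.4 °C = 64.9 K
Invert ΔT = ηγ̇²t_res/(ρcp) for γ̇: γ̇_max² = ΔT_a ρ cp / (η t_res) = 64.9·987·2511 / (294·189.565) = 2886.05 s⁻²
Take the square root: γ̇_max = √(2886.05) = 53.722 s⁻¹
N_max = γ̇_max h / (πD) = 53.722·0.00599/(π·0.0332) = 3.08525 rev/s → ×60 = 185.115 rpm

value=185.1 rpm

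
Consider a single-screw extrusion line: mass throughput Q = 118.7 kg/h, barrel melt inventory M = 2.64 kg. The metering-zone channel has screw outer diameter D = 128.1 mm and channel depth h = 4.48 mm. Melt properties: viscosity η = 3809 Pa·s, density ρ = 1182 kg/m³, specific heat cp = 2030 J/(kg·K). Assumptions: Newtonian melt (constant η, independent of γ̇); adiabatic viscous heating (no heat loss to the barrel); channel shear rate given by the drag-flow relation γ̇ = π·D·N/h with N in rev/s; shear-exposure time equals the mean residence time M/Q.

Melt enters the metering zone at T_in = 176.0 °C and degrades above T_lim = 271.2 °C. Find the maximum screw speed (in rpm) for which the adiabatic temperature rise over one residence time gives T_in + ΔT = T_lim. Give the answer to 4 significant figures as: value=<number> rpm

Convert throughput: Q = 118.7 kg/h = 118.7/3600 = 0.0329722 kg/s
t_res = M / Q_s = 2.64 ÷ 0.0329722 = 80.0674 s
Convert to metres: D = 0.1281 m, h = 0.00448 m
ΔT_a = T_lim − T_in = 271.2 °C − 176.0 °C = 95.2 K
γ̇_max² = ΔT_a·ρ·cp / (η·t_res) = [95.2 × 1182 × 2030] / [3809 × 80.0674] = 749.003 s⁻²
Take the square root: γ̇_max = √(749.003) = 27.3679 s⁻¹
Solve γ̇ = πDN/h for N: N_max = γ̇_max·h/(π·D) = 27.3679 × 0.00448 / (π × 0.1281) = 0.304664 rev/s = 18.2798 rpm

value=18.28 rpm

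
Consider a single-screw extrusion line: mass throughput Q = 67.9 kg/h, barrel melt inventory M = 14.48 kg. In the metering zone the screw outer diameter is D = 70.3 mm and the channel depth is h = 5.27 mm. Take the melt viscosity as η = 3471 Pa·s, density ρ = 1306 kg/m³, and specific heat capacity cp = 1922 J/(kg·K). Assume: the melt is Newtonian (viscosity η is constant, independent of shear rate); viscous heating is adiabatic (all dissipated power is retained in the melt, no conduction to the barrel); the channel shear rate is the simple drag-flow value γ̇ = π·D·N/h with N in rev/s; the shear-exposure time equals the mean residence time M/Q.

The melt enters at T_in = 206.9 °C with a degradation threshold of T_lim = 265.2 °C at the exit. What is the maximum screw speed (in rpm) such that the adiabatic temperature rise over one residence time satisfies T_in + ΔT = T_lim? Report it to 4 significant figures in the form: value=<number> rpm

Convert throughput: Q = 67.9 kg/h = 67.9/3600 = 0.0188611 kg/s
Mean residence time: t_res = M/Q_s = 14.48 kg / 0.0188611 kg/s = 767.717 s
D = 70.3 mm = 0.0703 m;  h = 5.27 mm = 0.00527 m
ΔT_a = T_lim − T_in = 265.2 °C − 206.9 °C = 58.3 K
γ̇_max² = ΔT_a·ρ·cp/(η·t_res) = 58.3·1306·1922/(3471·767.717) = 54.9173 s⁻²
Take the square root: γ̇_max = √(54.9173) = 7.41062 s⁻¹
N_max = γ̇_max h / (πD) = 7.41062·0.00527/(π·0.0703) = 0.176832 rev/s → ×60 = 10.6099 rpm

value=10.61 rpm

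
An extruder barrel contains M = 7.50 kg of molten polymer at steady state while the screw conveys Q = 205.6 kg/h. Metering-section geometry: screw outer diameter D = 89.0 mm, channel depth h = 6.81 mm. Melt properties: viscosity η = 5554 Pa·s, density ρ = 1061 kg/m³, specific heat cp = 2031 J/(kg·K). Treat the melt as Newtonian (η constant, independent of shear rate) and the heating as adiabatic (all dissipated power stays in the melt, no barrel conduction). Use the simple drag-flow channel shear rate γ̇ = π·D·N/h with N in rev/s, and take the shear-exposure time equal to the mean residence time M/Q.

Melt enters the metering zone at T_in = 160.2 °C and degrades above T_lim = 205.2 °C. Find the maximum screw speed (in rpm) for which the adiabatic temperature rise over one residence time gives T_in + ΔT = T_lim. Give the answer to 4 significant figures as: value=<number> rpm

Convert throughput: Q = 205.6 kg/h = 205.6/3600 = 0.0571111 kg/s
t_res = M / Q_s = 7.50 / 0.0571111 = 131.323 s
Convert to metres: D = 0.089 m, h = 0.00681 m
ΔT_a = T_lim − T_in = 205.2 °C − 160.2 °C = 45 K
γ̇_max² = ΔT_a·ρ·cp / (η·t_res) = [45 × 1061 × 2031] / [5554 × 131.323] = 132.951 s⁻²
γ̇_max = √132.951 = 11.5304 s⁻¹
N_max = γ̇_max·h / (π·D) = 11.5304 · 0.00681 / (π · 0.089) = 0.280836 rev/s = 16.8502 rpm

value=16.85 rpm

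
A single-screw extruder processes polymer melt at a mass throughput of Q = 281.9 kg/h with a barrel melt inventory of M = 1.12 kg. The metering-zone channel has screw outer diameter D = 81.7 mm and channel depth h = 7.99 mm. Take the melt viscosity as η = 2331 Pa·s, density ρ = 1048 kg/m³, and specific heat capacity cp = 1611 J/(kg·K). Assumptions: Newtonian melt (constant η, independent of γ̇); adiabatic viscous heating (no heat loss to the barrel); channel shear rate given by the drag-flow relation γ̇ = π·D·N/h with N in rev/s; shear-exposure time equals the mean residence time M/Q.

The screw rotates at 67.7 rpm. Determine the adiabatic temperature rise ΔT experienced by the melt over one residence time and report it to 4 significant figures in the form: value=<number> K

value=25.94 K

Q_s = Q / 3600 = 281.9 / 3600 = 0.0783056 kg/s
t_res = M / Q_s = 1.12 / 0.0783056 = 14.3029 s
Convert to SI: D = 0.0817 m, h = 0.00799 m, N = 67.7/60 = 1.12833 rev/s
γ̇ = π D N / h = (π)(0.0817)(1.12833) / 0.00799 = 36.2462 s⁻¹
ΔT = η·γ̇²·t_res/(ρ·cp) = [2331 × 36.2462² × 14.3029] / [1048 × 1611] = 25.9439 K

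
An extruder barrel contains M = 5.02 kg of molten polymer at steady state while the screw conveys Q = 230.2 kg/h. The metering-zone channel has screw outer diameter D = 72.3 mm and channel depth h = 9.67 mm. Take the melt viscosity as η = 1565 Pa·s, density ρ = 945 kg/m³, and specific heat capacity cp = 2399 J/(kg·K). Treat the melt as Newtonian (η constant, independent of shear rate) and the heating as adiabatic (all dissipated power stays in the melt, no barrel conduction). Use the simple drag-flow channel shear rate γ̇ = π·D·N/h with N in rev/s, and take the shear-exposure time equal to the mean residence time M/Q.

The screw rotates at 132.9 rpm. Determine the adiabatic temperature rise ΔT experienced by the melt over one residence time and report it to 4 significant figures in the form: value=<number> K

value=146.7 K

Q_s = Q / 3600 = 230.2 / 3600 = 0.0639444 kg/s
Mean residence time: t_res = M/Q_s = 5.02 kg / 0.0639444 kg/s = 78.5056 s
Convert to SI: D = 0.0723 m, h = 0.00967 m, N = 132.9/60 = 2.215 rev/s
Shear rate: γ̇ = πDN/h = π·0.0723·2.215/0.00967 = 52.0278 s⁻¹
Adiabatic rise: ΔT = η γ̇² t_res / (ρ cp) = 1565·(52.0278)²·78.5056 / (945·2399) = 146.698 K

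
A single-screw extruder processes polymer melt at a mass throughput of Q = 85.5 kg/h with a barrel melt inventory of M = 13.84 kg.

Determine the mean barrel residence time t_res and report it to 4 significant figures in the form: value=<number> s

Throughput in SI: Q_s = 85.5 kg/h ÷ 3600 s/h = 0.02375 kg/s
Mean residence time: t_res = M/Q_s = 13.84 kg / 0.02375 kg/s = 582.737 s

value=582.7 s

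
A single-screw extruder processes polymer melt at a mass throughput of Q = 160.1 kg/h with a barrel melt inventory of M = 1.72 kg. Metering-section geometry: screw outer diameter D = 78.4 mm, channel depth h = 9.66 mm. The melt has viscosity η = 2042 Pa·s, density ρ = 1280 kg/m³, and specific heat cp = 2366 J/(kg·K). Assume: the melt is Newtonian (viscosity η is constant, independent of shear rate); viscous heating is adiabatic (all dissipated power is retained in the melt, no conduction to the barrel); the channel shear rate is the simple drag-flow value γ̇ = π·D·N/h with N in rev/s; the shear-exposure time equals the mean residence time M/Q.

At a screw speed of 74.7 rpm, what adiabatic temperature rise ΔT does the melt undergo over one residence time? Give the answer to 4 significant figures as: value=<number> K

Q_s = Q / 3600 = 160.1 / 3600 = 0.0444722 kg/s
Mean residence time: t_res = M/Q_s = 1.72 kg / 0.0444722 kg/s = 38.6758 s
Geometry in metres: D = 78.4 mm → 0.0784 m, h = 9.66 mm → 0.00966 m; screw speed N = 74.7 rpm = 1.245 rev/s
γ̇ = π·D·N / h = π · 0.0784 · 1.245 / 0.00966 = 31.7437 s⁻¹
ΔT = η·γ̇²·t_res / (ρ·cp) = 2042 · (31.7437)² · 38.6758 / (1280 · 2366) = 26.2777 K

value=26.28 K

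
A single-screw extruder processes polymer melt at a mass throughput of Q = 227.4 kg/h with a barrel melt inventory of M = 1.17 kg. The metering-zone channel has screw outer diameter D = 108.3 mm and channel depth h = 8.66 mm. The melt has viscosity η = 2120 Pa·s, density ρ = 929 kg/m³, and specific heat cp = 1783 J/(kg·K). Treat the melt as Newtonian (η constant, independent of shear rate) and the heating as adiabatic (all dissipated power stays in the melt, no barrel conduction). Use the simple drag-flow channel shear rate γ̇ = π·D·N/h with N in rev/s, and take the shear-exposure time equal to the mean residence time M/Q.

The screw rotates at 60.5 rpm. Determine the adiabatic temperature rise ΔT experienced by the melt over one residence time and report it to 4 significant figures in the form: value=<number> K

Throughput in SI: Q_s = 227.4 kg/h ÷ 3600 s/h = 0.0631667 kg/s
t_res = M / Q_s = 1.17 ÷ 0.0631667 = 18.5224 s
Geometry in metres: D = 108.3 mm → 0.1083 m, h = 8.66 mm → 0.00866 m; screw speed N = 60.5 rpm = 1.00833 rev/s
γ̇ = π D N / h = (π)(0.1083)(1.00833) / 0.00866 = 39.6154 s⁻¹
ΔT = η·γ̇²·t_res/(ρ·cp) = [2120 × 39.6154² × 18.5224] / [929 × 1783] = 37.2045 K

value=37.20 K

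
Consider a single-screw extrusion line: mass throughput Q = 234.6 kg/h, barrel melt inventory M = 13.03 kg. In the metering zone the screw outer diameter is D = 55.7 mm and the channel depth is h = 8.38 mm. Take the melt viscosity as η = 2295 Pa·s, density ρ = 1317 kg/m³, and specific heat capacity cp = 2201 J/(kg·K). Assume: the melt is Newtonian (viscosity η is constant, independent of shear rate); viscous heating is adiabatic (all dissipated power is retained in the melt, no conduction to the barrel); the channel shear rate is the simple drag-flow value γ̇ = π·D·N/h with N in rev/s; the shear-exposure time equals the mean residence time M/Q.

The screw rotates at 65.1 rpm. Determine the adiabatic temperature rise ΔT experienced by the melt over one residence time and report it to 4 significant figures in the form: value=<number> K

value=81.26 K

Q_s = Q / 3600 = 234.6 / 3600 = 0.0651667 kg/s
Mean residence time: t_res = M/Q_s = 13.03 kg / 0.0651667 kg/s = 199.949 s
Convert to SI: D = 0.0557 m, h = 0.00838 m, N = 65.1/60 = 1.085 rev/s
γ̇ = π·D·N / h = π · 0.0557 · 1.085 / 0.00838 = 22.6564 s⁻¹
Adiabatic rise: ΔT = η γ̇² t_res / (ρ cp) = 2295·(22.6564)²·199.949 / (1317·2201) = 81.2601 K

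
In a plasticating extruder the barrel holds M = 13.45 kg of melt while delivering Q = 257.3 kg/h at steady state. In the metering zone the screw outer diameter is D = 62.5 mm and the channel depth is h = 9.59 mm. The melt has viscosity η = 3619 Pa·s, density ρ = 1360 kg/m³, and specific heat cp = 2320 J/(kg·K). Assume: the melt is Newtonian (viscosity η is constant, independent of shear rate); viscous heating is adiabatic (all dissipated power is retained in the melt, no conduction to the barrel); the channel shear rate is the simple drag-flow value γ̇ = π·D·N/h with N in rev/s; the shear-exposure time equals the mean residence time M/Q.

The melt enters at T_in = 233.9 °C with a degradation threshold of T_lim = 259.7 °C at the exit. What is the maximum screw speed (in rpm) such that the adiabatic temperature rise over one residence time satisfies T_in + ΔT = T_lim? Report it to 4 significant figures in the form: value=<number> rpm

Convert throughput: Q = 257.3 kg/h = 257.3/3600 = 0.0714722 kg/s
t_res = M / Q_s = 13.45 / 0.0714722 = 188.185 s
Convert to metres: D = 0.0625 m, h = 0.00959 m
Allowable rise: ΔT_a = T_lim − T_in = 259.7 − 233.9 = 25.8 K
γ̇_max² = ΔT_a·ρ·cp / (η·t_res) = [25.8 × 1360 × 2320] / [3619 × 188.185] = 119.529 s⁻²
Take the square root: γ̇_max = √(119.529) = 10.9329 s⁻¹
N_max = γ̇_max h / (πD) = 10.9329·0.00959/(π·0.0625) = 0.53398 rev/s → ×60 = 32.0388 rpm

value=32.04 rpm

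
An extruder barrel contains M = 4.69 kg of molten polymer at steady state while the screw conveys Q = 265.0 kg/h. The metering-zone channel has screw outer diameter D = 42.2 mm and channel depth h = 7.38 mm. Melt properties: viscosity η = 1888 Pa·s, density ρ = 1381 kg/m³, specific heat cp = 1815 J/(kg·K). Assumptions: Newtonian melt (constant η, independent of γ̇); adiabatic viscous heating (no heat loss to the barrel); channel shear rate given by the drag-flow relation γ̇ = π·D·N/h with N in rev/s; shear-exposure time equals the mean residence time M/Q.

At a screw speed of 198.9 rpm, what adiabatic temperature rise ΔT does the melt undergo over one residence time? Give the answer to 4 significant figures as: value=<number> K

value=170.2 K

Convert throughput: Q = 265.0 kg/h = 265.0/3600 = 0.0736111 kg/s
Mean residence time: t_res = M/Q_s = 4.69 kg / 0.0736111 kg/s = 63.7132 s
Geometry in metres: D = 42.2 mm → 0.0422 m, h = 7.38 mm → 0.00738 m; screw speed N = 198.9 rpm = 3.315 rev/s
γ̇ = π D N / h = (π)(0.0422)(3.315) / 0.00738 = 59.5511 s⁻¹
ΔT = η·γ̇²·t_res/(ρ·cp) = [1888 × 59.5511² × 63.7132] / [1381 × 1815] = 170.192 K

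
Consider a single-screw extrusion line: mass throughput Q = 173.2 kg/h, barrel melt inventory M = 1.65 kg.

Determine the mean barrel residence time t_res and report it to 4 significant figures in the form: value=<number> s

value=34.30 s

Throughput in SI: Q_s = 173.2 kg/h ÷ 3600 s/h = 0.0481111 kg/s
t_res = M / Q_s = 1.65 ÷ 0.0481111 = 34.2956 s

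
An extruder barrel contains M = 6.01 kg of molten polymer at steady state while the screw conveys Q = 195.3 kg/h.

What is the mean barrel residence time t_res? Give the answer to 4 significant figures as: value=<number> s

value=110.8 s

Q_s = Q / 3600 = 195.3 / 3600 = 0.05425 kg/s
t_res = M / Q_s = 6.01 ÷ 0.05425 = 110.783 s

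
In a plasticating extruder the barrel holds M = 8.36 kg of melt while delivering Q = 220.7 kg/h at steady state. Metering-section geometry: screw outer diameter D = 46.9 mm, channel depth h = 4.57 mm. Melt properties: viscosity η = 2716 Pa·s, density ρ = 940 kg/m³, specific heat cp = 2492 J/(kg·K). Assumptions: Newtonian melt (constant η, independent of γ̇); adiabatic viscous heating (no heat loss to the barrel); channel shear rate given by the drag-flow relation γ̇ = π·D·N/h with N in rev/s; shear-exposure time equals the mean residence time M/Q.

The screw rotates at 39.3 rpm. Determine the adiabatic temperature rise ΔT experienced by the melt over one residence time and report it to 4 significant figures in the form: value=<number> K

value=70.51 K

Q_s = Q / 3600 = 220.7 / 3600 = 0.0613056 kg/s
t_res = M / Q_s = 8.36 ÷ 0.0613056 = 136.366 s
D = 46.9 mm = 0.0469 m;  h = 4.57 mm = 0.00457 m;  N = 39.3 rpm / 60 = 0.655 rev/s
Shear rate: γ̇ = πDN/h = π·0.0469·0.655/0.00457 = 21.1178 s⁻¹
ΔT = η·γ̇²·t_res/(ρ·cp) = [2716 × 21.1178² × 136.366] / [940 × 2492] = 70.5108 K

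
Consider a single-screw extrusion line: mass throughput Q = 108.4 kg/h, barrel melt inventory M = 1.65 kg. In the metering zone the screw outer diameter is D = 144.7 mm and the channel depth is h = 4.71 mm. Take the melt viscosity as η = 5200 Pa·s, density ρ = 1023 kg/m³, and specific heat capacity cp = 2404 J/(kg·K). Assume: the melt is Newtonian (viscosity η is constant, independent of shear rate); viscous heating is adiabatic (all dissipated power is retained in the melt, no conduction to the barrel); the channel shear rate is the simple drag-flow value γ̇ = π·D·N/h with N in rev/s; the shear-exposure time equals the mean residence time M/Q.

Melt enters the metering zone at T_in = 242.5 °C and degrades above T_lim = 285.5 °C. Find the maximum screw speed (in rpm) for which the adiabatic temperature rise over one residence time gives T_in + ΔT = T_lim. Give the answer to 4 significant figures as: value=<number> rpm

Convert throughput: Q = 108.4 kg/h = 108.4/3600 = 0.0301111 kg/s
t_res = M / Q_s = 1.65 / 0.0301111 = 54.797 s
Geometry in SI: D = 144.7 mm → 0.1447 m, h = 4.71 mm → 0.00471 m
ΔT_a = T_lim − T_in = 285.5 °C − 242.5 °C = 43 K
γ̇_max² = ΔT_a·ρ·cp / (η·t_res) = [43 × 1023 × 2404] / [5200 × 54.797] = 371.123 s⁻²
γ̇_max = √371.123 = 19.2646 s⁻¹
N_max = γ̇_max h / (πD) = 19.2646·0.00471/(π·0.1447) = 0.1996 rev/s → ×60 = 11.976 rpm

value=11.98 rpm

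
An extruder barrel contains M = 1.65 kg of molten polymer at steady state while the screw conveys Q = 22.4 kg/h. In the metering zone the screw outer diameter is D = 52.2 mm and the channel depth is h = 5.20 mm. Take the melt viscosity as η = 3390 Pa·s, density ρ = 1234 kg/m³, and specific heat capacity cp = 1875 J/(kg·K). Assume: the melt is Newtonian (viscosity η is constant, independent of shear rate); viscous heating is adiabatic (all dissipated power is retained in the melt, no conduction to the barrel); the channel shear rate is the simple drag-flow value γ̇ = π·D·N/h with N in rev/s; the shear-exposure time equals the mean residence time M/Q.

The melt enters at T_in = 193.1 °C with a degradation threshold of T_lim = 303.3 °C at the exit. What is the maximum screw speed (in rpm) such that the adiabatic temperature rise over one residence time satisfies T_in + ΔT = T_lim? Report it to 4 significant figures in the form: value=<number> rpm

value=32.04 rpm

Q_s = Q / 3600 = 22.4 / 3600 = 0.00622222 kg/s
Mean residence time: t_res = M/Q_s = 1.65 kg / 0.00622222 kg/s = 265.179 s
D = 52.2 mm = 0.0522 m;  h = 5.20 mm = 0.0052 m
Allowable rise: ΔT_a = T_lim − T_in = 303.3 − 193.1 = 110.2 K
γ̇_max² = ΔT_a·ρ·cp / (η·t_res) = [110.2 × 1234 × 1875] / [3390 × 265.179] = 283.635 s⁻²
γ̇_max = sqrt(283.635) = 16.8415 s⁻¹
Solve γ̇ = πDN/h for N: N_max = γ̇_max·h/(π·D) = 16.8415 × 0.0052 / (π × 0.0522) = 0.534027 rev/s = 32.0416 rpm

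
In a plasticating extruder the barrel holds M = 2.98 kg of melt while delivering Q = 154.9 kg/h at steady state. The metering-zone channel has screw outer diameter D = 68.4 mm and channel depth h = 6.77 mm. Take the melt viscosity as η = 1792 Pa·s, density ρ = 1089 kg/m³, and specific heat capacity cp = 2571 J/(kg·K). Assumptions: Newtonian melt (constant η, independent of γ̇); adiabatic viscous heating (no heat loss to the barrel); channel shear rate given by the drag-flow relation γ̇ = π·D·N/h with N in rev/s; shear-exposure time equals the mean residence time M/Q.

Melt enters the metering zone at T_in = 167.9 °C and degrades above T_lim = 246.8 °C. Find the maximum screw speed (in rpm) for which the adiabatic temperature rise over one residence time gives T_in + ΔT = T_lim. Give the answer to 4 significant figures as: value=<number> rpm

value=79.75 rpm

Convert throughput: Q = 154.9 kg/h = 154.9/3600 = 0.0430278 kg/s
t_res = M / Q_s = 2.98 ÷ 0.0430278 = 69.2576 s
Convert to metres: D = 0.0684 m, h = 0.00677 m
ΔT_a = T_lim − T_in = 246.8 °C − 167.9 °C = 78.9 K
γ̇_max² = ΔT_a·ρ·cp/(η·t_res) = 78.9·1089·2571/(1792·69.2576) = 1779.92 s⁻²
Take the square root: γ̇_max = √(1779.92) = 42.1892 s⁻¹
Solve γ̇ = πDN/h for N: N_max = γ̇_max·h/(π·D) = 42.1892 × 0.00677 / (π × 0.0684) = 1.32918 rev/s = 79.7507 rpm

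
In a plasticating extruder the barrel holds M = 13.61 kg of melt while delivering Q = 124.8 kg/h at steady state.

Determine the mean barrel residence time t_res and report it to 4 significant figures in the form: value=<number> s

value=392.6 s

Throughput in SI: Q_s = 124.8 kg/h ÷ 3600 s/h = 0.0346667 kg/s
t_res = M / Q_s = 13.61 ÷ 0.0346667 = 392.596 s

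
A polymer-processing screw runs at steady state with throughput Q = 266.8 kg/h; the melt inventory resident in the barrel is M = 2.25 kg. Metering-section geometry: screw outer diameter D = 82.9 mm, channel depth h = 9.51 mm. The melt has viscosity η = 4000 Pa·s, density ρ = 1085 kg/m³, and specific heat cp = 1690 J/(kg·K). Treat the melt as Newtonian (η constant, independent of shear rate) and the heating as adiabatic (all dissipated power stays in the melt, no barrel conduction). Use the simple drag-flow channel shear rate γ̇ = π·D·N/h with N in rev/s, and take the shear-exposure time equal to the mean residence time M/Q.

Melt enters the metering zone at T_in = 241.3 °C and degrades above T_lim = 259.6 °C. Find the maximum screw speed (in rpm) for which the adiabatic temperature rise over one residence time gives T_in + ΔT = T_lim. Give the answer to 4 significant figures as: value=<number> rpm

value=36.42 rpm

Q_s = Q / 3600 = 266.8 / 3600 = 0.0741111 kg/s
t_res = M / Q_s = 2.25 ÷ 0.0741111 = 30.3598 s
Convert to metres: D = 0.0829 m, h = 0.00951 m
Allowable rise: ΔT_a = T_lim − T_in = 259.6 − 241.3 = 18.3 K
γ̇_max² = ΔT_a·ρ·cp/(η·t_res) = 18.3·1085·1690/(4000·30.3598) = 276.317 s⁻²
Take the square root: γ̇_max = √(276.317) = 16.6228 s⁻¹
N_max = γ̇_max·h / (π·D) = 16.6228 · 0.00951 / (π · 0.0829) = 0.606988 rev/s = 36.4193 rpm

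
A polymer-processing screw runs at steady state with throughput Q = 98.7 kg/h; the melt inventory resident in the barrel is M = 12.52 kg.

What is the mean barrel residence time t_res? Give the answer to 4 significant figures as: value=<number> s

value=456.7 s

Q_s = Q / 3600 = 98.7 / 3600 = 0.0274167 kg/s
t_res = M / Q_s = 12.52 / 0.0274167 = 456.657 s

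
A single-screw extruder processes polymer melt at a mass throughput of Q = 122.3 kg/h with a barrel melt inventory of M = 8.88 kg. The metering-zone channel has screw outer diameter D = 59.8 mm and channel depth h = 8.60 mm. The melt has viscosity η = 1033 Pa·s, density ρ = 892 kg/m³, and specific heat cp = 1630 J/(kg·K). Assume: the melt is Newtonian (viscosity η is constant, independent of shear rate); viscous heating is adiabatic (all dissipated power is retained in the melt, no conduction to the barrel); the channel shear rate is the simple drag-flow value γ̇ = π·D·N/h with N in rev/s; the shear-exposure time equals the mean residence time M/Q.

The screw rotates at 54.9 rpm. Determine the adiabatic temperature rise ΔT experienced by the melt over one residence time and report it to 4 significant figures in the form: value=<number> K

value=74.20 K

Convert throughput: Q = 122.3 kg/h = 122.3/3600 = 0.0339722 kg/s
t_res = M / Q_s = 8.88 ÷ 0.0339722 = 261.39 s
Geometry in metres: D = 59.8 mm → 0.0598 m, h = 8.60 mm → 0.0086 m; screw speed N = 54.9 rpm = 0.915 rev/s
γ̇ = π D N / h = (π)(0.0598)(0.915) / 0.0086 = 19.9882 s⁻¹
ΔT = η·γ̇²·t_res / (ρ·cp) = 1033 · (19.9882)² · 261.39 / (892 · 1630) = 74.1966 K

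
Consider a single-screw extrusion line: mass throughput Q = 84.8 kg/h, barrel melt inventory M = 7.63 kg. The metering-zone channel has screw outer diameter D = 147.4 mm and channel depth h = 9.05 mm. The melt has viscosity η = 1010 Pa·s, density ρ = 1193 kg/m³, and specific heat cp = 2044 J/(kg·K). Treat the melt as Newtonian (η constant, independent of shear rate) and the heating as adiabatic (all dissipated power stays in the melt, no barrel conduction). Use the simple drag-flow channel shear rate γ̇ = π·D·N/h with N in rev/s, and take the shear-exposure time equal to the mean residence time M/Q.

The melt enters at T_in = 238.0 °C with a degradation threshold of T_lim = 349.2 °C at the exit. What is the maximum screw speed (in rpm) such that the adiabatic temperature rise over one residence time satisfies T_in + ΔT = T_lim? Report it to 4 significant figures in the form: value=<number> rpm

Q_s = Q / 3600 = 84.8 / 3600 = 0.0235556 kg/s
Mean residence time: t_res = M/Q_s = 7.63 kg / 0.0235556 kg/s = 323.915 s
D = 147.4 mm = 0.1474 m;  h = 9.05 mm = 0.00905 m
ΔT_a = T_lim − T_in = 349.2 − 238.0 = 111.2 K
γ̇_max² = ΔT_a·ρ·cp / (η·t_res) = [111.2 × 1193 × 2044] / [1010 × 323.915] = 828.845 s⁻²
γ̇_max = sqrt(828.845) = 28.7897 s⁻¹
Solve γ̇ = πDN/h for N: N_max = γ̇_max·h/(π·D) = 28.7897 × 0.00905 / (π × 0.1474) = 0.56265 rev/s = 33.759 rpm

value=33.76 rpm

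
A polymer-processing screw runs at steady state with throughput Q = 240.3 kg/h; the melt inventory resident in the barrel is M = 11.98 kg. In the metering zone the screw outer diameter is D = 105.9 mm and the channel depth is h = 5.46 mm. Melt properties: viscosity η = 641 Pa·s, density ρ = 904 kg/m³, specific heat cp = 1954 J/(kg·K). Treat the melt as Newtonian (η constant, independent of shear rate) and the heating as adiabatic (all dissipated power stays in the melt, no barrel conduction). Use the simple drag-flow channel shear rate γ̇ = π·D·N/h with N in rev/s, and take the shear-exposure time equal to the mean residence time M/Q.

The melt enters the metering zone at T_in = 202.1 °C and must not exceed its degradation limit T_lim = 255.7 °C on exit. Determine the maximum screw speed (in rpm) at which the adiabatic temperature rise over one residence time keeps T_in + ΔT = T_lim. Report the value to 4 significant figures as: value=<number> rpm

value=28.25 rpm

Throughput in SI: Q_s = 240.3 kg/h ÷ 3600 s/h = 0.06675 kg/s
Mean residence time: t_res = M/Q_s = 11.98 kg / 0.06675 kg/s = 179.476 s
Convert to metres: D = 0.1059 m, h = 0.00546 m
ΔT_a = T_lim − T_in = 255.7 − 202.1 = 53.6 K
Invert ΔT = ηγ̇²t_res/(ρcp) for γ̇: γ̇_max² = ΔT_a ρ cp / (η t_res) = 53.6·904·1954 / (641·179.476) = 822.989 s⁻²
γ̇_max = sqrt(822.989) = 28.6878 s⁻¹
Solve γ̇ = πDN/h for N: N_max = γ̇_max·h/(π·D) = 28.6878 × 0.00546 / (π × 0.1059) = 0.470808 rev/s = 28.2485 rpm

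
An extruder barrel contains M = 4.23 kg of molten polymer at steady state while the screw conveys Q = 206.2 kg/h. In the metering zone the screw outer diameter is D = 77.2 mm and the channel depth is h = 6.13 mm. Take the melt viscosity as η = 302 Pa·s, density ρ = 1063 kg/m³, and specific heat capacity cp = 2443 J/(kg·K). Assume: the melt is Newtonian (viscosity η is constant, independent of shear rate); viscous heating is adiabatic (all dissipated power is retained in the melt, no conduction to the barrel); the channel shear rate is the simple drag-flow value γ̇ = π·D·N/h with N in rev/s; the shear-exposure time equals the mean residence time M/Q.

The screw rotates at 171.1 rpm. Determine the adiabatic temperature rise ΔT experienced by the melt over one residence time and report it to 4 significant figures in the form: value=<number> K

Q_s = Q / 3600 = 206.2 / 3600 = 0.0572778 kg/s
t_res = M / Q_s = 4.23 / 0.0572778 = 73.8506 s
Convert to SI: D = 0.0772 m, h = 0.00613 m, N = 171.1/60 = 2.85167 rev/s
γ̇ = π·D·N / h = π · 0.0772 · 2.85167 / 0.00613 = 112.825 s⁻¹
Adiabatic rise: ΔT = η γ̇² t_res / (ρ cp) = 302·(112.825)²·73.8506 / (1063·2443) = 109.324 K

value=109.3 K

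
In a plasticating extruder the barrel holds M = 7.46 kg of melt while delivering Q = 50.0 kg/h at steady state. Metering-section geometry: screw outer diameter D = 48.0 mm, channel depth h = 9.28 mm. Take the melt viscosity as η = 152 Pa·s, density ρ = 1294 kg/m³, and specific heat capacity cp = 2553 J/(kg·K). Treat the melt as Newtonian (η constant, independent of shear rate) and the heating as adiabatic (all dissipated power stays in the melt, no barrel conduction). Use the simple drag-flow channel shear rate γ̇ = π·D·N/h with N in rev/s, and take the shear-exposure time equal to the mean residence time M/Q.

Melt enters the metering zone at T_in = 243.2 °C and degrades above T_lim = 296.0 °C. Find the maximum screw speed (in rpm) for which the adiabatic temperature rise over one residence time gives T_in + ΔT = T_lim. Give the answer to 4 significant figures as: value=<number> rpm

value=170.7 rpm

Throughput in SI: Q_s = 50.0 kg/h ÷ 3600 s/h = 0.0138889 kg/s
Mean residence time: t_res = M/Q_s = 7.46 kg / 0.0138889 kg/s = 537.12 s
Geometry in SI: D = 48.0 mm → 0.048 m, h = 9.28 mm → 0.00928 m
Allowable rise: ΔT_a = T_lim − T_in = 296.0 − 243.2 = 52.8 K
Invert ΔT = ηγ̇²t_res/(ρcp) for γ̇: γ̇_max² = ΔT_a ρ cp / (η t_res) = 52.8·1294·2553 / (152·537.12) = 2136.51 s⁻²
Take the square root: γ̇_max = √(2136.51) = 46.2224 s⁻¹
N_max = γ̇_max h / (πD) = 46.2224·0.00928/(π·0.048) = 2.84452 rev/s → ×60 = 170.671 rpm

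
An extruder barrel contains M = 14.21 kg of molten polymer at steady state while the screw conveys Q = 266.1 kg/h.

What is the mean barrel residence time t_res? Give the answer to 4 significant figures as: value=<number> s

value=192.2 s

Convert throughput: Q = 266.1 kg/h = 266.1/3600 = 0.0739167 kg/s
Mean residence time: t_res = M/Q_s = 14.21 kg / 0.0739167 kg/s = 192.244 s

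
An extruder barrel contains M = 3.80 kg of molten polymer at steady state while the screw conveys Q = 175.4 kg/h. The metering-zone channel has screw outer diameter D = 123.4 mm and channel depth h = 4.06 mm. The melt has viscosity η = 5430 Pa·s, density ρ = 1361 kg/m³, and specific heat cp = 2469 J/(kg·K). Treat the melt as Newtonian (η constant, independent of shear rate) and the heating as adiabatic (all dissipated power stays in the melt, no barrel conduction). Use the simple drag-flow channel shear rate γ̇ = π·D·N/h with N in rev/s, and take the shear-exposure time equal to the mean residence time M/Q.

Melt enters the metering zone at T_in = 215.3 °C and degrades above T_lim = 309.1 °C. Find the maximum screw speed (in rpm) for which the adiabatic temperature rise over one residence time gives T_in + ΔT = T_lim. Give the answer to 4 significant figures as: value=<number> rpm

Convert throughput: Q = 175.4 kg/h = 175.4/3600 = 0.0487222 kg/s
t_res = M / Q_s = 3.80 ÷ 0.0487222 = 77.9932 s
Convert to metres: D = 0.1234 m, h = 0.00406 m
ΔT_a = T_lim − T_in = 309.1 − 215.3 = 93.8 K
γ̇_max² = ΔT_a·ρ·cp / (η·t_res) = [93.8 × 1361 × 2469] / [5430 × 77.9932] = 744.262 s⁻²
γ̇_max = √744.262 = 27.2812 s⁻¹
N_max = γ̇_max h / (πD) = 27.2812·0.00406/(π·0.1234) = 0.285709 rev/s → ×60 = 17.1425 rpm

value=17.14 rpm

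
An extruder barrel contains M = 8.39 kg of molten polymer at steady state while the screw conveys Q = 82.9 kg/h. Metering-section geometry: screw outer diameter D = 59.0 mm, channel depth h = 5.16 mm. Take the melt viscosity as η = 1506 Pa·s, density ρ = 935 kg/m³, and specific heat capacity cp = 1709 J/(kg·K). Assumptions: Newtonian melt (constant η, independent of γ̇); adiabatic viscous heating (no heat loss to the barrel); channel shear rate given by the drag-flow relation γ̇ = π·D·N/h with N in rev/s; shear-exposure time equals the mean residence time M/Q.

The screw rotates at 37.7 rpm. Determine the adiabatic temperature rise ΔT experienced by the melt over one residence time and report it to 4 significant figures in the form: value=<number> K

value=174.9 K

Q_s = Q / 3600 = 82.9 / 3600 = 0.0230278 kg/s
t_res = M / Q_s = 8.39 ÷ 0.0230278 = 364.343 s
Convert to SI: D = 0.059 m, h = 0.00516 m, N = 37.7/60 = 0.628333 rev/s
γ̇ = π D N / h = (π)(0.059)(0.628333) / 0.00516 = 22.5706 s⁻¹
ΔT = η·γ̇²·t_res/(ρ·cp) = [1506 × 22.5706² × 364.343] / [935 × 1709] = 174.931 K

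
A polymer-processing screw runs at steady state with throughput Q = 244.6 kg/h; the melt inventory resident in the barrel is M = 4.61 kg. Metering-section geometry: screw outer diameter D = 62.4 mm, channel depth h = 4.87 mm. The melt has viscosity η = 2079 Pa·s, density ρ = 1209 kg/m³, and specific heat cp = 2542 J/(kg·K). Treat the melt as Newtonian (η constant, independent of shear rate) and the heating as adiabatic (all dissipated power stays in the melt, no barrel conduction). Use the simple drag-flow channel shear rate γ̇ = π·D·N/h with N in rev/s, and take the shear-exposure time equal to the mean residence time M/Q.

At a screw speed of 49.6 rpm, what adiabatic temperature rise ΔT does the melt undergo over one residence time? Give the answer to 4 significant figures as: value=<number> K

Convert throughput: Q = 244.6 kg/h = 244.6/3600 = 0.0679444 kg/s
t_res = M / Q_s = 4.61 ÷ 0.0679444 = 67.8496 s
D = 62.4 mm = 0.0624 m;  h = 4.87 mm = 0.00487 m;  N = 49.6 rpm / 60 = 0.826667 rev/s
Shear rate: γ̇ = πDN/h = π·0.0624·0.826667/0.00487 = 33.2764 s⁻¹
ΔT = η·γ̇²·t_res/(ρ·cp) = [2079 × 33.2764² × 67.8496] / [1209 × 2542] = 50.8243 K

value=50.82 K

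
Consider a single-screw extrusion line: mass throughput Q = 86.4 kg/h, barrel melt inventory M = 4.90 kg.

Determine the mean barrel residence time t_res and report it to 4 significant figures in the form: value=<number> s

value=204.2 s

Throughput in SI: Q_s = 86.4 kg/h ÷ 3600 s/h = 0.024 kg/s
t_res = M / Q_s = 4.90 ÷ 0.024 = 204.167 s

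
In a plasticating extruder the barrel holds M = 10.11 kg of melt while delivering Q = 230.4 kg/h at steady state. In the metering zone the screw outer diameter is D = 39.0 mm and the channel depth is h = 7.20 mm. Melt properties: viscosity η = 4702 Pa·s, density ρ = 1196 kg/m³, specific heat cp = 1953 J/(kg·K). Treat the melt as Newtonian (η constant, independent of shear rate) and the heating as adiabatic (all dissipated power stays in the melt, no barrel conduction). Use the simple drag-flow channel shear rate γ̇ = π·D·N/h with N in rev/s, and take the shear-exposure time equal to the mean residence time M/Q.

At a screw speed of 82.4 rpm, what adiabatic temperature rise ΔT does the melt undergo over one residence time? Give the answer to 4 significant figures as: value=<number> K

Q_s = Q / 3600 = 230.4 / 3600 = 0.064 kg/s
t_res = M / Q_s = 10.11 ÷ 0.064 = 157.969 s
D = 39.0 mm = 0.039 m;  h = 7.20 mm = 0.0072 m;  N = 82.4 rpm / 60 = 1.37333 rev/s
γ̇ = π D N / h = (π)(0.039)(1.37333) / 0.0072 = 23.37 s⁻¹
ΔT = η·γ̇²·t_res/(ρ·cp) = [4702 × 23.37² × 157.969] / [1196 × 1953] = 173.675 K

value=173.7 K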